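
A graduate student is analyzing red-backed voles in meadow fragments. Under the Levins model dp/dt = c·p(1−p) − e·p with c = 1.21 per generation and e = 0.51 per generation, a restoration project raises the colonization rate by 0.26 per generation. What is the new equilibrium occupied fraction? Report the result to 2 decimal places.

0.65

Before: p* = 1 − 0.51/1.21 = 0.5785.
After the change, c = 1.47, e = 0.51, so p* = 1 − 0.51/1.47 = 0.6531.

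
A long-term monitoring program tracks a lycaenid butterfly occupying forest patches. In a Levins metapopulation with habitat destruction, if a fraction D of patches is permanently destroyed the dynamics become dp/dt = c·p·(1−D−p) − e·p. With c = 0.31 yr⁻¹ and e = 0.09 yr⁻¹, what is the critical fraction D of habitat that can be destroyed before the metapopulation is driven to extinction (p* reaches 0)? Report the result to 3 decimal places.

0.710

The nontrivial equilibrium is p* = (1−D) − e/c; extinction occurs when this hits zero.
So D_crit = 1 − e/c = 1 − 0.09/0.31 = 1 − 0.2903 = 0.7097.
Note this equals the original equilibrium occupancy — the Levins extinction-debt result.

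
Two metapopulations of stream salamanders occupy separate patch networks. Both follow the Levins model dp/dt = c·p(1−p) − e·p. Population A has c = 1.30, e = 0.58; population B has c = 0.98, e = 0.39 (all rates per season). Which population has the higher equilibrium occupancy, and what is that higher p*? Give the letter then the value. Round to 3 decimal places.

B, 0.602

A: p*_A = 1 − 0.58/1.30 = 0.5538.
B: p*_B = 1 − 0.39/0.98 = 0.6020.
B is higher at 0.6020.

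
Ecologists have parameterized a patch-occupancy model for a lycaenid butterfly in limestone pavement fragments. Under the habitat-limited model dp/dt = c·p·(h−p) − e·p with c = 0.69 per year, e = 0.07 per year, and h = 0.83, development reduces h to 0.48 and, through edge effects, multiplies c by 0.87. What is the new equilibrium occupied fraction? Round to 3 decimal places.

Before: p* = h − e/c = 0.83 − 0.07/0.69 = 0.83 − 0.1014 = 0.7286.
After: c = 0.6003, e = 0.07, h = 0.48; p* = 0.48 − 0.07/0.6003 = 0.3634.

0.363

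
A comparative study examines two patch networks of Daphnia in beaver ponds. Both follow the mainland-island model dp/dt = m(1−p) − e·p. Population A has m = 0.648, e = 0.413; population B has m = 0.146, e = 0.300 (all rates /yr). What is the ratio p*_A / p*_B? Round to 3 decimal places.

1.866

A: p*_A = m/(m+e) = 0.648/1.0610 = 0.6107.
B: p*_B = 0.146/0.4460 = 0.3274.
p*_A / p*_B = 0.6107/0.3274 = 1.8657.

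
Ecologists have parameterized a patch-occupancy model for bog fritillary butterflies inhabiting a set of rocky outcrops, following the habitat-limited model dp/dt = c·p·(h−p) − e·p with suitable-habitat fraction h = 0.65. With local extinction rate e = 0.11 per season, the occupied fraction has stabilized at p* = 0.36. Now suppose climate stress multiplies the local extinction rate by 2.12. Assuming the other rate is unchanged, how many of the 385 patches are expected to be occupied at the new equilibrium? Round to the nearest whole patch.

14

Balance c(h−p*) = e gives c = e/(0.65 − 0.36000) = 0.11/0.29000 = 0.37931.
New p* = 0.65 − e/c = 0.65 − 0.23320/0.37931 = 0.03520.
Expected occupied = 385 × 0.03520 = 13.55 ≈ 14.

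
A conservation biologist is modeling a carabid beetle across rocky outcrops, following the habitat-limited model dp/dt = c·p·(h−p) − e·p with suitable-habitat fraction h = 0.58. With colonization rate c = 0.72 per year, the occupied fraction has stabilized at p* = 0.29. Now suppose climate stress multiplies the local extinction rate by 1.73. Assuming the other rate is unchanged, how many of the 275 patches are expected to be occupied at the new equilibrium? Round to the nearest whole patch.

22

Balance c(h−p*) = e gives e = 0.72×(0.58 − 0.29000) = 0.20880.
New p* = 0.58 − e/c = 0.58 − 0.36122/0.72000 = 0.07831.
Expected occupied = 275 × 0.07831 = 21.54 ≈ 22.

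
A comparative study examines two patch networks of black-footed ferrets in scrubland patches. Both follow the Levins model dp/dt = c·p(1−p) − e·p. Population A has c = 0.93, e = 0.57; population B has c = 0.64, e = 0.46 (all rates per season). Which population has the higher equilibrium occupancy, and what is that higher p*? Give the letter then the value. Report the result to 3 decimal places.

A, 0.387

A: p*_A = 1 − 0.57/0.93 = 0.3871.
B: p*_B = 1 − 0.46/0.64 = 0.2812.
A is higher at 0.3871.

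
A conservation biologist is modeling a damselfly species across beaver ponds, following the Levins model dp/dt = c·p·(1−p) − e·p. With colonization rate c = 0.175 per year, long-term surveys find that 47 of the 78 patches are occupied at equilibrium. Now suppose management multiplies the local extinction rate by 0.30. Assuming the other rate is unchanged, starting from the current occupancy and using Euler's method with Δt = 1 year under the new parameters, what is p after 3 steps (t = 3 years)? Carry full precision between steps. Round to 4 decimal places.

Observed p* = 47/78 = 0.60256.
Balance c(1−p*) = e gives e = 0.175×(1 − 0.60256) = 0.06955.
Starting from p₀ = 0.60256; update p ← p + (dp/dt)·Δt with the new parameters.
t = 1: p = 0.60256 + (+0.02934) = 0.63190
t = 2: p = 0.63190 + (+0.02752) = 0.65942
t = 3: p = 0.65942 + (+0.02554) = 0.68496

0.6850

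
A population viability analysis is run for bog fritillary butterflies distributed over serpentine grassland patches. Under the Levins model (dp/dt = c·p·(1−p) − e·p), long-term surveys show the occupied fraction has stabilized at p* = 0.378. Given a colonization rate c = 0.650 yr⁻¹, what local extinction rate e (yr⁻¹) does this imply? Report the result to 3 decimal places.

0.404

At equilibrium c(1−p*) = e.
e = 0.650 × (1 − 0.378) = 0.650 × 0.6220 = 0.4043.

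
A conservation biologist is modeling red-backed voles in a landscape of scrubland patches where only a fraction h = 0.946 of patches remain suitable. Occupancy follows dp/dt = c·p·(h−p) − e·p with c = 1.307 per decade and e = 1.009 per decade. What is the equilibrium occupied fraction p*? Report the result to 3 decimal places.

Setting dp/dt = 0 and dividing by p* gives c·(h−p*) = e.
So p* = h − e/c = 0.946 − 1.009/1.307 = 0.946 − 0.7720 = 0.1740.

0.174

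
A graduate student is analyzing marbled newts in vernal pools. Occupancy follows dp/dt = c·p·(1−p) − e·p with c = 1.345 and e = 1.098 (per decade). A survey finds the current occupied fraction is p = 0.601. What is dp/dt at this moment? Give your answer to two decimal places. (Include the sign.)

Colonization term: c·p·(1−p) = 1.345×0.601×0.3990 = 0.32253.
Extinction term: e·p = 0.65990.
dp/dt = 0.32253 − 0.65990 = -0.33737.

-0.34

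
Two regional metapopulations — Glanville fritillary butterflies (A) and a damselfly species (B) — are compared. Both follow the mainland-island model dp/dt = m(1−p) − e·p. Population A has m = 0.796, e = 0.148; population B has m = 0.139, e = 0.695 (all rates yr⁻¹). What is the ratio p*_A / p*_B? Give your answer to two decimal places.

5.06

A: p*_A = m/(m+e) = 0.796/0.9440 = 0.8432.
B: p*_B = 0.139/0.8340 = 0.1667.
p*_A / p*_B = 0.8432/0.1667 = 5.0593.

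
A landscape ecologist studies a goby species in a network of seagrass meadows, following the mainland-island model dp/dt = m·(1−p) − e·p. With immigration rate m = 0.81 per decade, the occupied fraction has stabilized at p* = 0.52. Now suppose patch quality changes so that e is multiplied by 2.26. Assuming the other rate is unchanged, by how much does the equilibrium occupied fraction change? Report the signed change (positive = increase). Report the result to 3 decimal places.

Balance m(1−p*) = e·p* gives e = m(1−p*)/p* = 0.81×0.48000/0.52000 = 0.74769.
New p* = m/(m+e) = 0.81000/(0.81000+1.68978) = 0.32403.
Δp* = 0.32403 − 0.52000 = -0.19597.

-0.196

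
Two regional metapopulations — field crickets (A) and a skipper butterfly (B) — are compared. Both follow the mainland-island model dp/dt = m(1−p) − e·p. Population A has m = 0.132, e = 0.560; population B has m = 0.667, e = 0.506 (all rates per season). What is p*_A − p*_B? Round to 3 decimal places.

A: p*_A = m/(m+e) = 0.132/0.6920 = 0.1908.
B: p*_B = 0.667/1.1730 = 0.5686.
p*_A − p*_B = 0.1908 − 0.5686 = -0.3779.

-0.378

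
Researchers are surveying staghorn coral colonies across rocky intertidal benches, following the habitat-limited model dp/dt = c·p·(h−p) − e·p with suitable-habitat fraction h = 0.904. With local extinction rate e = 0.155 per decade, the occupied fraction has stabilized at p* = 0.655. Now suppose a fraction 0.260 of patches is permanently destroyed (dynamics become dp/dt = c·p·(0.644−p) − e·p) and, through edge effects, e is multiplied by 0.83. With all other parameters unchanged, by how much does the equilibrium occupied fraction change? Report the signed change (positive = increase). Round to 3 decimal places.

-0.218

Balance c(h−p*) = e gives c = e/(0.904 − 0.65500) = 0.155/0.24900 = 0.62249.
New p* = 0.644 − e/c = 0.644 − 0.12865/0.62249 = 0.43733.
Δp* = 0.43733 − 0.65500 = -0.21767.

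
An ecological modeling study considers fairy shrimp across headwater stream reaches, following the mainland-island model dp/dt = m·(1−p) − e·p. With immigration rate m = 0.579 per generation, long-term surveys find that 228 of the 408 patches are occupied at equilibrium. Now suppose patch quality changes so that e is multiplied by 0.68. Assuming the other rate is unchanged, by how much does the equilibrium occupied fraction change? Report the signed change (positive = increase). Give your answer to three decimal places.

Observed p* = 228/408 = 0.55882.
Balance m(1−p*) = e·p* gives e = m(1−p*)/p* = 0.579×0.44118/0.55882 = 0.45711.
New p* = m/(m+e) = 0.57900/(0.57900+0.31083) = 0.65069.
Δp* = 0.65069 − 0.55882 = +0.09187.

0.092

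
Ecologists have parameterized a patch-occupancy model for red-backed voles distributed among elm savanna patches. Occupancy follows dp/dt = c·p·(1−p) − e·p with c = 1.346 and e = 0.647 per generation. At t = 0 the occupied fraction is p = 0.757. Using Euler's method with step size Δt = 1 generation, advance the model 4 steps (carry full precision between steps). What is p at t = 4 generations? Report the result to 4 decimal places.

0.5192

Update rule: p ← p + [c·p·(1−p) − e·p]·Δt with Δt = 1.
step 1: Δp = -0.24218, p = 0.51482
step 2: Δp = +0.00312, p = 0.51794
step 3: Δp = +0.00096, p = 0.51890
step 4: Δp = +0.00029, p = 0.51919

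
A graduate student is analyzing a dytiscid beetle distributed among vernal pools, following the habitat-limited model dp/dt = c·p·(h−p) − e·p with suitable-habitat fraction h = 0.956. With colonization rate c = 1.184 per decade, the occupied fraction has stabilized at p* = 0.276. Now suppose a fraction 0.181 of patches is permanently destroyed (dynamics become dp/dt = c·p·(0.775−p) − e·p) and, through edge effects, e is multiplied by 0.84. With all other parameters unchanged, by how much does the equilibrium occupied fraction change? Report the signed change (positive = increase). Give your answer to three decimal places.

-0.072

Balance c(h−p*) = e gives e = 1.184×(0.956 − 0.27600) = 0.80512.
New p* = 0.775 − e/c = 0.775 − 0.67630/1.18400 = 0.20380.
Δp* = 0.20380 − 0.27600 = -0.07220.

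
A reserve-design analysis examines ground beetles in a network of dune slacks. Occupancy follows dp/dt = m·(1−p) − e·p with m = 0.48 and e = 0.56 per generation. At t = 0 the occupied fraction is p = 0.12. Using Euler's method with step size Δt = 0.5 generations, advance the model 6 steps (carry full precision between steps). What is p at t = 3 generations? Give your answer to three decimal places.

0.457

Update rule: p ← p + [m·(1−p) − e·p]·Δt with Δt = 0.5.
  1  |  dp/dt·Δt = +0.177600  |  p_1 = 0.297600
  2  |  dp/dt·Δt = +0.085248  |  p_2 = 0.382848
  3  |  dp/dt·Δt = +0.040919  |  p_3 = 0.423767
  4  |  dp/dt·Δt = +0.019641  |  p_4 = 0.443408
  5  |  dp/dt·Δt = +0.009428  |  p_5 = 0.452836
  6  |  dp/dt·Δt = +0.004525  |  p_6 = 0.457361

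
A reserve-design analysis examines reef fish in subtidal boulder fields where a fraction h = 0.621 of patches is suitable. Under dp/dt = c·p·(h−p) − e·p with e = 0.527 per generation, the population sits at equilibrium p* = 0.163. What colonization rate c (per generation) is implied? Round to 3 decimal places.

At equilibrium c(h−p*) = e, so c = e/(h−p*).
c = 0.527/(0.621 − 0.163) = 0.527/0.4580 = 1.1507.

1.151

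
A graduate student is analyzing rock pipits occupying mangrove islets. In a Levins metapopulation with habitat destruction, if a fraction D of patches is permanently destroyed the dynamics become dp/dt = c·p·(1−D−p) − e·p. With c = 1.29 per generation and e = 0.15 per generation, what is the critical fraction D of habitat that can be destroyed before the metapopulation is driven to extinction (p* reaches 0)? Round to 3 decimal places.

The nontrivial equilibrium is p* = (1−D) − e/c; extinction occurs when this hits zero.
So D_crit = 1 − e/c = 1 − 0.15/1.29 = 1 − 0.1163 = 0.8837.
Note this equals the original equilibrium occupancy — the Levins extinction-debt result.

0.884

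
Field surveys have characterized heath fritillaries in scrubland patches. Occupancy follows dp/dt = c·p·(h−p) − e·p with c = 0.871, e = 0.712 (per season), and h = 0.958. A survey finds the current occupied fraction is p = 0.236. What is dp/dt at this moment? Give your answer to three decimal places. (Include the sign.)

-0.020

Colonization term: c·p·(h−p) = 0.871×0.236×0.7220 = 0.14841.
Extinction term: e·p = 0.16803.
dp/dt = 0.14841 − 0.16803 = -0.01962.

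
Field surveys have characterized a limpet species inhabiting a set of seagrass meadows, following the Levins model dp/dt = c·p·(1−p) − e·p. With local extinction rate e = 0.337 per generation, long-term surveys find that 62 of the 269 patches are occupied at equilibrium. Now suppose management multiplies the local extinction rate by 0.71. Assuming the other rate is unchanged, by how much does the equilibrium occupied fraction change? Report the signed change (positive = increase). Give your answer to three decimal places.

Observed p* = 62/269 = 0.23048.
Balance c(1−p*) = e gives c = e/(1 − 0.23048) = 0.337/0.76952 = 0.43794.
New p* = 1 − e/c = 1 − 0.23927/0.43794 = 0.45365.
Δp* = 0.45365 − 0.23048 = +0.22317.

0.223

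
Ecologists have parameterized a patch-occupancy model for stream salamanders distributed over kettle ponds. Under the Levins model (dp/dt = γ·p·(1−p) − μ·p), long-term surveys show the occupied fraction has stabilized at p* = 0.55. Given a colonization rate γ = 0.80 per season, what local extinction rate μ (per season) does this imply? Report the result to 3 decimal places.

0.360

At equilibrium γ(1−p*) = μ.
μ = 0.80 × (1 − 0.55) = 0.80 × 0.4500 = 0.3600.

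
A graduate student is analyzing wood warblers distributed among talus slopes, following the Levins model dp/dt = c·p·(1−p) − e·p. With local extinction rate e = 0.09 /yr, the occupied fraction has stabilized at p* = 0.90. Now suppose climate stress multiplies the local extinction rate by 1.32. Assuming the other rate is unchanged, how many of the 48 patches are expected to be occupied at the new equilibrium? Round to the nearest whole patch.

42

Balance c(1−p*) = e gives c = e/(1 − 0.90000) = 0.09/0.10000 = 0.90000.
New p* = 1 − e/c = 1 − 0.11880/0.90000 = 0.86800.
Expected occupied = 48 × 0.86800 = 41.66 ≈ 42.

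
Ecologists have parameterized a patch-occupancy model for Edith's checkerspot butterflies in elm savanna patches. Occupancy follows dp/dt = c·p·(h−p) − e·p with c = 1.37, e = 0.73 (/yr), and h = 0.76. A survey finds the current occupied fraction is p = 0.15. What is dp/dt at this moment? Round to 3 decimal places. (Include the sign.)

Colonization term: c·p·(h−p) = 1.37×0.15×0.6100 = 0.12535.
Extinction term: e·p = 0.10950.
dp/dt = 0.12535 − 0.10950 = 0.01585.

0.016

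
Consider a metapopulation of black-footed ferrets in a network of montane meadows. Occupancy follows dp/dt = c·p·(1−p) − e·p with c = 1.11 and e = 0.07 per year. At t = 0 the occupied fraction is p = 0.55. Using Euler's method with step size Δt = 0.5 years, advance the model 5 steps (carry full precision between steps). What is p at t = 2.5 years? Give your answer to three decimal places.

0.911

Update rule: p ← p + [c·p·(1−p) − e·p]·Δt with Δt = 0.5.
  1  |  dp/dt·Δt = +0.118113  |  p_1 = 0.668113
  2  |  dp/dt·Δt = +0.099681  |  p_2 = 0.767793
  3  |  dp/dt·Δt = +0.072076  |  p_3 = 0.839870
  4  |  dp/dt·Δt = +0.045246  |  p_4 = 0.885115
  5  |  dp/dt·Δt = +0.025457  |  p_5 = 0.910572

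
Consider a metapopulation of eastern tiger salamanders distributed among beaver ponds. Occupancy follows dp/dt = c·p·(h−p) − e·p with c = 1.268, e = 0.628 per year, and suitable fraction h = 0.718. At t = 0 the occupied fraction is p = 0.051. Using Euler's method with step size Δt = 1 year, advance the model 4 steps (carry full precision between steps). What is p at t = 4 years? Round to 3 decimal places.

Update rule: p ← p + [c·p·(h−p) − e·p]·Δt with Δt = 1.
p: 0.05100 → 0.06211  (Δp = +0.01111)
p: 0.06211 → 0.07475  (Δp = +0.01265)
p: 0.07475 → 0.08878  (Δp = +0.01403)
p: 0.08878 → 0.10386  (Δp = +0.01508)

0.104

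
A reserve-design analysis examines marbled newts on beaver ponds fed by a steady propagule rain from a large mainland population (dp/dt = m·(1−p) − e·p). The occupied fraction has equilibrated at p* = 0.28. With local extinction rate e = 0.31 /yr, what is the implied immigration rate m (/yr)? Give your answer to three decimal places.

0.121

At equilibrium m(1−p*) = e·p*, so m = e·p*/(1−p*).
m = 0.31 × 0.28 / 0.7200 = 0.0868/0.7200 = 0.1206.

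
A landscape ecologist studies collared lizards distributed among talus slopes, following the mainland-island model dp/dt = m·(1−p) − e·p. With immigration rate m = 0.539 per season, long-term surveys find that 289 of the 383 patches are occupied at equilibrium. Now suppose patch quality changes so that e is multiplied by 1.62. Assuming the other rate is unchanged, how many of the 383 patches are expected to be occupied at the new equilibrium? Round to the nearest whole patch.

Observed p* = 289/383 = 0.75457.
Balance m(1−p*) = e·p* gives e = m(1−p*)/p* = 0.539×0.24543/0.75457 = 0.17531.
New p* = m/(m+e) = 0.53900/(0.53900+0.28400) = 0.65492.
Expected occupied = 383 × 0.65492 = 250.83 ≈ 251.

251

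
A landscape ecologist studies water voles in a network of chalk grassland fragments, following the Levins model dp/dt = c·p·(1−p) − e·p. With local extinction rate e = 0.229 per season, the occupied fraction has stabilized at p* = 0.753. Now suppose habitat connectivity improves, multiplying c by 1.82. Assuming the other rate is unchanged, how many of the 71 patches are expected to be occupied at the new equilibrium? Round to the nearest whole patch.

Balance c(1−p*) = e gives c = e/(1 − 0.75300) = 0.229/0.24700 = 0.92713.
New p* = 1 − e/c = 1 − 0.22900/1.68738 = 0.86429.
Expected occupied = 71 × 0.86429 = 61.36 ≈ 61.

61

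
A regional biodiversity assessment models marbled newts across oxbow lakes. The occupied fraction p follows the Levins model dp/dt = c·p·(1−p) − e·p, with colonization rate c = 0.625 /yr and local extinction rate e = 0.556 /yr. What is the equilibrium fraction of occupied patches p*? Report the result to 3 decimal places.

At equilibrium, colonization balances extinction: c·p*·(1−p*) = e·p*.
So p* = 1 − e/c = 1 − 0.556/0.625 = 1 − 0.8896 = 0.1104.

0.110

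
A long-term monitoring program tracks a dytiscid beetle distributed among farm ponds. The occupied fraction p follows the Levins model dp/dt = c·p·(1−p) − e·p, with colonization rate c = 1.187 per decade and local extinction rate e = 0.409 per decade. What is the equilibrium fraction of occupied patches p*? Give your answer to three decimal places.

At equilibrium, colonization balances extinction: c·p*·(1−p*) = e·p*.
So p* = 1 − e/c = 1 − 0.409/1.187 = 1 − 0.3446 = 0.6554.

0.655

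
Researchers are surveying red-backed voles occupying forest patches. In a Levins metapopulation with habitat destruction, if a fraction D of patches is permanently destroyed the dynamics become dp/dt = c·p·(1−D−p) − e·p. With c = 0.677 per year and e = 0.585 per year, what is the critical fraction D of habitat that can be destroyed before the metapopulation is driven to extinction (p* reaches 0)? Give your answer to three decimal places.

0.136

The nontrivial equilibrium is p* = (1−D) − e/c; extinction occurs when this hits zero.
So D_crit = 1 − e/c = 1 − 0.585/0.677 = 1 − 0.8641 = 0.1359.
This equals the undisturbed p*, a classic result of Lande's extension.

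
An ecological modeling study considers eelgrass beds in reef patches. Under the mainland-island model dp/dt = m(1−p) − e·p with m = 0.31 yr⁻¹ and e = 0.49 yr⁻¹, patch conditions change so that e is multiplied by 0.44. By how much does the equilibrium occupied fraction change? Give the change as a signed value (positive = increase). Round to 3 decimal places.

Before: p* = 0.31/(0.31+0.49) = 0.3875.
After: m = 0.31, e = 0.2156; p* = 0.31/0.5256 = 0.5898.
Δp* = 0.5898 − 0.3875 = +0.2023.

0.202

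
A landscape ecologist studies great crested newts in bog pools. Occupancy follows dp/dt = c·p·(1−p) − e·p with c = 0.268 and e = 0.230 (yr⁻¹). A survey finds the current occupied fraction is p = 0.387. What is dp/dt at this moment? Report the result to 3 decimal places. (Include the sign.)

Colonization term: c·p·(1−p) = 0.268×0.387×0.6130 = 0.06358.
Extinction term: e·p = 0.08901.
dp/dt = 0.06358 − 0.08901 = -0.02543.

-0.025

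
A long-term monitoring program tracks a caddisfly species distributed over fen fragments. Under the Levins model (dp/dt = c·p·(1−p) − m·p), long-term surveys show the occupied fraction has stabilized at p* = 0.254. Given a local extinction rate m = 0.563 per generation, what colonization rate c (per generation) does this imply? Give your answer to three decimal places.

0.755

At equilibrium c(1−p*) = m, so c = m/(1−p*).
c = 0.563/(1 − 0.254) = 0.563/0.7460 = 0.7547.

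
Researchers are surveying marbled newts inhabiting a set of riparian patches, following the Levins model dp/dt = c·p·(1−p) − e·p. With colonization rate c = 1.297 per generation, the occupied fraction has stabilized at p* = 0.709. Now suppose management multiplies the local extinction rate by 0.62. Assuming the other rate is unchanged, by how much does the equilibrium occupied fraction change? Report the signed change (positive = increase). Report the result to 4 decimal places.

0.1106

Balance c(1−p*) = e gives e = 1.297×(1 − 0.70900) = 0.37743.
New p* = 1 − e/c = 1 − 0.23401/1.29700 = 0.81958.
Δp* = 0.81958 − 0.70900 = +0.11058.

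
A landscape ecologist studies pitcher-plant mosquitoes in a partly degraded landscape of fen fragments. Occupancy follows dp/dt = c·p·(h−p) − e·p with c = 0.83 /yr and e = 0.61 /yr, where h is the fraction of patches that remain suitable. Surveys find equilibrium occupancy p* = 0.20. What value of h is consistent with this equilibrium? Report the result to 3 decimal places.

At equilibrium c(h−p*) = e, so h = p* + e/c.
h = 0.20 + 0.61/0.83 = 0.20 + 0.7349 = 0.9349.

0.935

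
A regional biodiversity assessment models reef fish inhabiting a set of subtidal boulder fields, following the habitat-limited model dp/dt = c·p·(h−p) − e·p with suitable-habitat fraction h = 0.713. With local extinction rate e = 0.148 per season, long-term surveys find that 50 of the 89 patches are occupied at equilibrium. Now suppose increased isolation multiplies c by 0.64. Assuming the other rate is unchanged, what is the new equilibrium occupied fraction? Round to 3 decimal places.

Observed p* = 50/89 = 0.56180.
Balance c(h−p*) = e gives c = e/(0.713 − 0.56180) = 0.148/0.15120 = 0.97884.
New p* = 0.713 − e/c = 0.713 − 0.14800/0.62646 = 0.47675.

0.477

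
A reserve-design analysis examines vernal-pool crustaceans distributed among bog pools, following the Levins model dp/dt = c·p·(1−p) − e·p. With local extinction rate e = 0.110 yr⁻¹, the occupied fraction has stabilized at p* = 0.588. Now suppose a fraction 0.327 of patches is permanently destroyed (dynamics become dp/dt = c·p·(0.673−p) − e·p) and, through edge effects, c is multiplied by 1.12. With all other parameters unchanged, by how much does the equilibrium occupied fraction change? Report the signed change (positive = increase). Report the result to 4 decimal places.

-0.2829

Balance c(1−p*) = e gives c = e/(1 − 0.58800) = 0.110/0.41200 = 0.26699.
New p* = 0.673 − e/c = 0.673 − 0.11000/0.29903 = 0.30514.
Δp* = 0.30514 − 0.58800 = -0.28286.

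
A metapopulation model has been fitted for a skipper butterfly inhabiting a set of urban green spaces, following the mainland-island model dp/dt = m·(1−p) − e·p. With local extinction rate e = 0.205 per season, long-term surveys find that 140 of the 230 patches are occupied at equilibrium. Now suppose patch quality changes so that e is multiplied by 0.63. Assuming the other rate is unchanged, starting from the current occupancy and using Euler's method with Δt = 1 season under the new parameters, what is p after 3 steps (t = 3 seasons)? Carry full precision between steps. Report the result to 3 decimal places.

0.694

Observed p* = 140/230 = 0.60870.
Balance m(1−p*) = e·p* gives m = e·p*/(1−p*) = 0.205×0.60870/0.39130 = 0.31889.
Starting from p₀ = 0.60870; update p ← p + (dp/dt)·Δt with the new parameters.
  1  |  dp/dt·Δt = +0.046170  |  p_1 = 0.654865
  2  |  dp/dt·Δt = +0.025484  |  p_2 = 0.680349
  3  |  dp/dt·Δt = +0.014066  |  p_3 = 0.694415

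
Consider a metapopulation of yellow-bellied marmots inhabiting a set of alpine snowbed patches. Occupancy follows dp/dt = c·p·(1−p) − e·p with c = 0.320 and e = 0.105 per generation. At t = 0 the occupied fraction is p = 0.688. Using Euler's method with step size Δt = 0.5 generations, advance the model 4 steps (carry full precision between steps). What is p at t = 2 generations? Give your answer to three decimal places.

Update rule: p ← p + [c·p·(1−p) − e·p]·Δt with Δt = 0.5.
step 1: Δp = -0.00178, p = 0.68622
step 2: Δp = -0.00158, p = 0.68465
step 3: Δp = -0.00140, p = 0.68325
step 4: Δp = -0.00124, p = 0.68201

0.682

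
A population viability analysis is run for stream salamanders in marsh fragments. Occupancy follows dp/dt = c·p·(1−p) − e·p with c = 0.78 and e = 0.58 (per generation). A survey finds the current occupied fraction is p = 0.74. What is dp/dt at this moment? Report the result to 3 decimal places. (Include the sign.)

Colonization term: c·p·(1−p) = 0.78×0.74×0.2600 = 0.15007.
Extinction term: e·p = 0.42920.
dp/dt = 0.15007 − 0.42920 = -0.27913.

-0.279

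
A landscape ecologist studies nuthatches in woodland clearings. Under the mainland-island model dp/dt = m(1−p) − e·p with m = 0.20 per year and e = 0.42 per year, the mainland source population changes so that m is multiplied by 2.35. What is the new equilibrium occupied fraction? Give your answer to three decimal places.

Before: p* = 0.20/(0.20+0.42) = 0.3226.
After: m = 0.47, e = 0.42; p* = 0.47/0.8900 = 0.5281.

0.528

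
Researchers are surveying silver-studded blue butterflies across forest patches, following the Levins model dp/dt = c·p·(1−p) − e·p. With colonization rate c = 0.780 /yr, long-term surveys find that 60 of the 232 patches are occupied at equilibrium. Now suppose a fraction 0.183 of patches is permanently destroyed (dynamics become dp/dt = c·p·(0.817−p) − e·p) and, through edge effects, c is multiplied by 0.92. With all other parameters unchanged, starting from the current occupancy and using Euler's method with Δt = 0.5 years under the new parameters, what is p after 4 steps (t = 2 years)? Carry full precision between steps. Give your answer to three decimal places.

Observed p* = 60/232 = 0.25862.
Balance c(1−p*) = e gives e = 0.780×(1 − 0.25862) = 0.57828.
Starting from p₀ = 0.25862; update p ← p + (dp/dt)·Δt with the new parameters.
  1  |  dp/dt·Δt = -0.022963  |  p_1 = 0.235657
  2  |  dp/dt·Δt = -0.018983  |  p_2 = 0.216675
  3  |  dp/dt·Δt = -0.015978  |  p_3 = 0.200697
  4  |  dp/dt·Δt = -0.013649  |  p_4 = 0.187048

0.187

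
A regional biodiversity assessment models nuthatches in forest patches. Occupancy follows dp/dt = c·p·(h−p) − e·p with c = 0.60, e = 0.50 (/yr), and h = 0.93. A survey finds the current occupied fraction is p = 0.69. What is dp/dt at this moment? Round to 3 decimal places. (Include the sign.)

Colonization term: c·p·(h−p) = 0.60×0.69×0.2400 = 0.09936.
Extinction term: e·p = 0.34500.
dp/dt = 0.09936 − 0.34500 = -0.24564.

-0.246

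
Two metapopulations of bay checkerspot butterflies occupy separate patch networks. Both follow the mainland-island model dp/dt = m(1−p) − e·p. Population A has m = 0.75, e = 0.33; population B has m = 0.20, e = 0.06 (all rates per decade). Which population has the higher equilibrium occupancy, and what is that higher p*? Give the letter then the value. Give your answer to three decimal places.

A: p*_A = m/(m+e) = 0.75/1.0800 = 0.6944.
B: p*_B = 0.20/0.2600 = 0.7692.
B is higher at 0.7692.

B, 0.769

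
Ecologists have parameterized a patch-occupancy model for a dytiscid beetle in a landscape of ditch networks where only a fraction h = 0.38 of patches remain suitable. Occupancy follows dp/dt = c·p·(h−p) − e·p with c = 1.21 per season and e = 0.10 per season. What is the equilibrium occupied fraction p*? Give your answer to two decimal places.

0.30

Setting dp/dt = 0 and dividing by p* gives c·(h−p*) = e.
So p* = h − e/c = 0.38 − 0.10/1.21 = 0.38 − 0.0826 = 0.2974.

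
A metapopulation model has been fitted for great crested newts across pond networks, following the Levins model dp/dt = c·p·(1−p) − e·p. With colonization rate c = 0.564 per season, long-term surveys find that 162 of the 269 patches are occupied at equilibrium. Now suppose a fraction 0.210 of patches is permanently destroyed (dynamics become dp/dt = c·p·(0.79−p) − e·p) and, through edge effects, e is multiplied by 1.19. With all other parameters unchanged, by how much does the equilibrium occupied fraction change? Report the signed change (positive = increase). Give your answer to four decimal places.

-0.2856

Observed p* = 162/269 = 0.60223.
Balance c(1−p*) = e gives e = 0.564×(1 − 0.60223) = 0.22434.
New p* = 0.79 − e/c = 0.79 − 0.26696/0.56400 = 0.31667.
Δp* = 0.31667 − 0.60223 = -0.28556.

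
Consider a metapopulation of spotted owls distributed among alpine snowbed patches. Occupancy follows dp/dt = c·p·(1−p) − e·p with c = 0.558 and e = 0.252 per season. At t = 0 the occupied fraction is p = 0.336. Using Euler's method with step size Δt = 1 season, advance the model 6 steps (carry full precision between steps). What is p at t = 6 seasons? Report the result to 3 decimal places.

Update rule: p ← p + [c·p·(1−p) − e·p]·Δt with Δt = 1.
p: 0.33600 → 0.37582  (Δp = +0.03982)
p: 0.37582 → 0.41201  (Δp = +0.03619)
p: 0.41201 → 0.44336  (Δp = +0.03135)
p: 0.44336 → 0.46934  (Δp = +0.02598)
p: 0.46934 → 0.49005  (Δp = +0.02070)
p: 0.49005 → 0.50600  (Δp = +0.01595)

0.506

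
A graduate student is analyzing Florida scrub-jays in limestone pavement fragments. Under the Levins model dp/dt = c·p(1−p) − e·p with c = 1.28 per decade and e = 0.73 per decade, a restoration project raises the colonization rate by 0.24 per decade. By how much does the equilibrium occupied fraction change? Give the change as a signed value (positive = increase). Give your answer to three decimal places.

Before: p* = 1 − 0.73/1.28 = 0.4297.
After the change, c = 1.52, e = 0.73, so p* = 1 − 0.73/1.52 = 0.5197.
Δp* = 0.5197 − 0.4297 = +0.0900.

0.090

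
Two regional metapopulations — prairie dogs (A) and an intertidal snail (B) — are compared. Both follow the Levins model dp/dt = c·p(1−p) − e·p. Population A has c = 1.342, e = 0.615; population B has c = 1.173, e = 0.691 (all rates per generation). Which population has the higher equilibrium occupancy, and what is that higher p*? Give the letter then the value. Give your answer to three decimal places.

A, 0.542

A: p*_A = 1 − 0.615/1.342 = 0.5417.
B: p*_B = 1 − 0.691/1.173 = 0.4109.
A is higher at 0.5417.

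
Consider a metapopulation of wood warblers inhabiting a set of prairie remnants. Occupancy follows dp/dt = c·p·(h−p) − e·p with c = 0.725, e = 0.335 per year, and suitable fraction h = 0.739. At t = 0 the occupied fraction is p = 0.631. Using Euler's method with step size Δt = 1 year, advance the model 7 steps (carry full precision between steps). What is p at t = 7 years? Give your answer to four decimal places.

0.3061

Update rule: p ← p + [c·p·(h−p) − e·p]·Δt with Δt = 1.
p: 0.63100 → 0.46902  (Δp = -0.16198)
p: 0.46902 → 0.40370  (Δp = -0.06532)
p: 0.40370 → 0.36660  (Δp = -0.03710)
p: 0.36660 → 0.34277  (Δp = -0.02383)
p: 0.34277 → 0.32641  (Δp = -0.01636)
p: 0.32641 → 0.31470  (Δp = -0.01171)
p: 0.31470 → 0.30608  (Δp = -0.00862)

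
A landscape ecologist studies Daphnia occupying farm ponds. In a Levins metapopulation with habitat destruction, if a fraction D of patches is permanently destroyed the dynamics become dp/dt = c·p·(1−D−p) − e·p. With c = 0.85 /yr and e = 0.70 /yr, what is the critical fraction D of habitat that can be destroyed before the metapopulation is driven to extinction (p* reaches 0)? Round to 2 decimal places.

The nontrivial equilibrium is p* = (1−D) − e/c; extinction occurs when this hits zero.
So D_crit = 1 − e/c = 1 − 0.70/0.85 = 1 − 0.8235 = 0.1765.
Note this equals the original equilibrium occupancy — the Levins extinction-debt result.

0.18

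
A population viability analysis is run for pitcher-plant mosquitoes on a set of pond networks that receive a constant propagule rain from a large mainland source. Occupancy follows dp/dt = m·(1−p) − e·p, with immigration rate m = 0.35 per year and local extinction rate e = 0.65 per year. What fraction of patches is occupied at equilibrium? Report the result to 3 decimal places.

Setting dp/dt = 0: m − m·p* = e·p*, so m = (m+e)·p*.
p* = m/(m+e) = 0.35/(0.35+0.65) = 0.35/1.0000 = 0.3500.

0.350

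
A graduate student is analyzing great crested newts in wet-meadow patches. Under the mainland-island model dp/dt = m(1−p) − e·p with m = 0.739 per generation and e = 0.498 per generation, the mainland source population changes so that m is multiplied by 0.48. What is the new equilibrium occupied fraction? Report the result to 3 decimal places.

Before: p* = 0.739/(0.739+0.498) = 0.5974.
After: m = 0.35472, e = 0.498; p* = 0.35472/0.8527 = 0.4160.

0.416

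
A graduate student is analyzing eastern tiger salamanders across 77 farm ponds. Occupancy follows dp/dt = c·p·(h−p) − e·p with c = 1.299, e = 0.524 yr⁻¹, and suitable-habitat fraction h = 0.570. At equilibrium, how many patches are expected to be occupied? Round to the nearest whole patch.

p* = h − e/c = 0.570 − 0.4034 = 0.1666.
Expected occupied patches = N × p* = 77 × 0.1666 = 12.83 ≈ 13.

13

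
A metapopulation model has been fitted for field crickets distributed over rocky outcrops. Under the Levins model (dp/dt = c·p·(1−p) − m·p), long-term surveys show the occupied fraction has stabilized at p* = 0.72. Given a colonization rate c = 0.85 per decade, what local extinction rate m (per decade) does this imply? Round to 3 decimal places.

0.238

At equilibrium c(1−p*) = m.
m = 0.85 × (1 − 0.72) = 0.85 × 0.2800 = 0.2380.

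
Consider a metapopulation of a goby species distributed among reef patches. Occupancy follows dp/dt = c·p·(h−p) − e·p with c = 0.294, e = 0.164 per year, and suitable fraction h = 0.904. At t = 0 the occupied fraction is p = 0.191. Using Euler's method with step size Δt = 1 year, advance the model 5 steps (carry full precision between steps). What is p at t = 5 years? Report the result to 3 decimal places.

Update rule: p ← p + [c·p·(h−p) − e·p]·Δt with Δt = 1.
t = 1: p = 0.19100 + (+0.00871) = 0.19971
t = 2: p = 0.19971 + (+0.00860) = 0.20831
t = 3: p = 0.20831 + (+0.00844) = 0.21676
t = 4: p = 0.21676 + (+0.00825) = 0.22500
t = 5: p = 0.22500 + (+0.00802) = 0.23302

0.233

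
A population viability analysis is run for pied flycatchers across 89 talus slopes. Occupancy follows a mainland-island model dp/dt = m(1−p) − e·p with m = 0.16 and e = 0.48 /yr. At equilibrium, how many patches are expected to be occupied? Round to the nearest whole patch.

22

p* = m/(m+e) = 0.16/0.6400 = 0.2500.
Expected occupied patches = N × p* = 89 × 0.2500 = 22.25 ≈ 22.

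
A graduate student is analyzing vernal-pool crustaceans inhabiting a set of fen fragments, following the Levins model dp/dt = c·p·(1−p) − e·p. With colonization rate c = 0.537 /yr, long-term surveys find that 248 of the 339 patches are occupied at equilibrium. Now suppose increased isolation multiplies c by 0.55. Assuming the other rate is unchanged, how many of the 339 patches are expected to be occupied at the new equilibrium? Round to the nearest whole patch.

174

Observed p* = 248/339 = 0.73156.
Balance c(1−p*) = e gives e = 0.537×(1 − 0.73156) = 0.14415.
New p* = 1 − e/c = 1 − 0.14415/0.29535 = 0.51193.
Expected occupied = 339 × 0.51193 = 173.54 ≈ 174.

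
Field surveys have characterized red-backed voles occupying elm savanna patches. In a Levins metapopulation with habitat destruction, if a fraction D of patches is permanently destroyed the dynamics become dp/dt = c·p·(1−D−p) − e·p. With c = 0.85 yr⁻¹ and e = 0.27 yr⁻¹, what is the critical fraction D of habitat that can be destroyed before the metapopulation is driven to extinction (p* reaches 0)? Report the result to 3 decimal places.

The nontrivial equilibrium is p* = (1−D) − e/c; extinction occurs when this hits zero.
So D_crit = 1 − e/c = 1 − 0.27/0.85 = 1 − 0.3176 = 0.6824.
This equals the undisturbed p*, a classic result of Lande's extension.

0.682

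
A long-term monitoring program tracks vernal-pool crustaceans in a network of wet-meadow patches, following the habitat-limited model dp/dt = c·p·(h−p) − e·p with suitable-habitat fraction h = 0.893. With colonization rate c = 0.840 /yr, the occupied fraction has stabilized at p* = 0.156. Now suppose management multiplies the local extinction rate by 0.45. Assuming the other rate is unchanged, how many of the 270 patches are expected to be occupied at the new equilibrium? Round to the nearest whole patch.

152

Balance c(h−p*) = e gives e = 0.840×(0.893 − 0.15600) = 0.61908.
New p* = 0.893 − e/c = 0.893 − 0.27859/0.84000 = 0.56135.
Expected occupied = 270 × 0.56135 = 151.56 ≈ 152.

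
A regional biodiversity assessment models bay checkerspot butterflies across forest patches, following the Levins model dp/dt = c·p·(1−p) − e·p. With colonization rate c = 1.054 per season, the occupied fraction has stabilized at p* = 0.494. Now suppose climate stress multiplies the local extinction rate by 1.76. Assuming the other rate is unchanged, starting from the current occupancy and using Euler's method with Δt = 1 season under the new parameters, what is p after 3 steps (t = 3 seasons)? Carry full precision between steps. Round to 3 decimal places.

0.205

Balance c(1−p*) = e gives e = 1.054×(1 − 0.49400) = 0.53332.
Starting from p₀ = 0.49400; update p ← p + (dp/dt)·Δt with the new parameters.
step 1: Δp = -0.20023, p = 0.29377
step 2: Δp = -0.05707, p = 0.23669
step 3: Δp = -0.03175, p = 0.20495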